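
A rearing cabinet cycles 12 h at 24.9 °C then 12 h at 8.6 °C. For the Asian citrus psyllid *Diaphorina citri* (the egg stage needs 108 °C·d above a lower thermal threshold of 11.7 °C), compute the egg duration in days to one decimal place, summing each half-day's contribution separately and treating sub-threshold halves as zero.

Day half: max(0, 24.9 − 11.7) × 0.5 = 13.2 × 0.5 = 6.60 DD.
Night half: max(0, 8.6 − 11.7) × 0.5 = 0.0 × 0.5 = 0.00 DD.
Per 24 h: 6.60 DD/day.
Duration = 108 / 6.60 = 16.364 ≈ 16.4 days.

16.4 days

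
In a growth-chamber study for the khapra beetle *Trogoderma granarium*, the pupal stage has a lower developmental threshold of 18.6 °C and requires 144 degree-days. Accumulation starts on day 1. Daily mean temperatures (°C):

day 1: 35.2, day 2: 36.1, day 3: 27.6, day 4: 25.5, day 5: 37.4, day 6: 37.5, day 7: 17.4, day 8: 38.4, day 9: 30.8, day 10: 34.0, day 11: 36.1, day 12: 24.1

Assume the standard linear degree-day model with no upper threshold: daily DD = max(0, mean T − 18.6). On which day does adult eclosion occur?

Daily DD above 18.6 °C: 16.6, 17.5, 9.0, 6.9, 18.8, 18.9, 0.0, 19.8, 12.2, 15.4, 17.5, 5.5.
Cumulative: 16.6, 34.1, 43.1, 50.0, 68.8, 87.7, 87.7, 107.5, 119.7, 135.1, 152.6, 158.1.
The total first reaches 144 DD on day 11.

day 11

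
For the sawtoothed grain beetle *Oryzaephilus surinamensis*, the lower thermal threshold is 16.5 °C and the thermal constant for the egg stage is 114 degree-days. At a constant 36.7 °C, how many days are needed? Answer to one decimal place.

Daily accumulation = 36.7 − 16.5 = 20.2 DD/day.
Duration = 114 / 20.2 = 5.644 ≈ 5.6 days.

5.6 days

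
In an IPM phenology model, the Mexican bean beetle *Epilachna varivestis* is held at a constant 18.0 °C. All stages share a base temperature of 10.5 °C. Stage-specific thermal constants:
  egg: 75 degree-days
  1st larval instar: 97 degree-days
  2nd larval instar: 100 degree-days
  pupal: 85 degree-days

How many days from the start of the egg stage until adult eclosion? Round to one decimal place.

Daily accumulation at 18.0 °C = 18.0 − 10.5 = 7.5 DD/day.
Total K = 75 + 97 + 100 + 85 = 357 DD.
Total duration = 357 / 7.5 = 47.600 ≈ 47.6 days.

47.6 days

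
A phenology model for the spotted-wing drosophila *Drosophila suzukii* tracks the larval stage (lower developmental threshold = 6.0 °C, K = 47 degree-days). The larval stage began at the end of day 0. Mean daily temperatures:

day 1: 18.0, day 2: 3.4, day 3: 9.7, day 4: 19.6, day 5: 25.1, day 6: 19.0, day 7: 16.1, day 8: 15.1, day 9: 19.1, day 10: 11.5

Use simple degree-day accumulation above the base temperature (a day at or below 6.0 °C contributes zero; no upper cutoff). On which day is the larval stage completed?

day 5

Daily DD above 6.0 °C: 12.0, 0.0, 3.7, 13.6, 19.1, 13.0, 10.1, 9.1, 13.1, 5.5.
Cumulative: 12.0, 12.0, 15.7, 29.3, 48.4, 61.4, 71.5, 80.6, 93.7, 99.2.
The total first reaches 47 DD on day 5.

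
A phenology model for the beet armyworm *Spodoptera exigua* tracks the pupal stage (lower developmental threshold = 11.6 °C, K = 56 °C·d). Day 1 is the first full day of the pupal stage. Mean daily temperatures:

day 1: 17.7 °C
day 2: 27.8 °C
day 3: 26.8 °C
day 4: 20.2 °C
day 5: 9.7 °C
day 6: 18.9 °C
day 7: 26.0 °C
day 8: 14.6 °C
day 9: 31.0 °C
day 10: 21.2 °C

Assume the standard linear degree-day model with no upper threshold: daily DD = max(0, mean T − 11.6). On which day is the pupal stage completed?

day 7

Daily DD above 11.6 °C: 6.1, 16.2, 15.2, 8.6, 0.0, 7.3, 14.4, 3.0, 19.4, 9.6.
Cumulative: 6.1, 22.3, 37.5, 46.1, 46.1, 53.4, 67.8, 70.8, 90.2, 99.8.
The total first reaches 56 DD on day 7.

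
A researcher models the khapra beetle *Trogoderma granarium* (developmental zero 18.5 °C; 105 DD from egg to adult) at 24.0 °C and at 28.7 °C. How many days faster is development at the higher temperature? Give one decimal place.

At 24.0 °C: 105 / (24.0 − 18.5) = 105 / 5.5 = 19.091 d.
At 28.7 °C: 105 / (28.7 − 18.5) = 105 / 10.2 = 10.294 d.
Difference = |19.091 − 10.294| = 8.797 ≈ 8.8 days.

8.8 days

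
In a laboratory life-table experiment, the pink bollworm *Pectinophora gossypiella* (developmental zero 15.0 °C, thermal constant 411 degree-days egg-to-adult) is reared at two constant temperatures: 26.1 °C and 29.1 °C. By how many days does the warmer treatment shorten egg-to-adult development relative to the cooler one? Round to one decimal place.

At 26.1 °C: 411 / (26.1 − 15.0) = 411 / 11.1 = 37.027 d.
At 29.1 °C: 411 / (29.1 − 15.0) = 411 / 14.1 = 29.149 d.
Difference = |37.027 − 29.149| = 7.878 ≈ 7.9 days.

7.9 days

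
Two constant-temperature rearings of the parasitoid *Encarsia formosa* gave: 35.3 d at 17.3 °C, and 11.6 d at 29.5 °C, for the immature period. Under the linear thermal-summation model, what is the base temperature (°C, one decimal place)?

Linear rate model ⇒ the product D·(T − T_b) is constant across temperatures.
35.3·(17.3 − T_b) = 11.6·(29.5 − T_b)
T_b = (35.3·17.3 − 11.6·29.5) / (35.3 − 11.6) = 268.49 / 23.7 = 11.329 °C ≈ 11.3 °C.

11.3 °C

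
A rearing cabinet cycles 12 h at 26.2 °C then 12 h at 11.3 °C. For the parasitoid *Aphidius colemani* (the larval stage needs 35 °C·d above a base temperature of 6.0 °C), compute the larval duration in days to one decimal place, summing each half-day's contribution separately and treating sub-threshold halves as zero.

Day half: max(0, 26.2 − 6.0) × 0.5 = 20.2 × 0.5 = 10.10 DD.
Night half: max(0, 11.3 − 6.0) × 0.5 = 5.3 × 0.5 = 2.65 DD.
Per 24 h: 12.75 DD/day.
Duration = 35 / 12.75 = 2.745 ≈ 2.7 days.

2.7 days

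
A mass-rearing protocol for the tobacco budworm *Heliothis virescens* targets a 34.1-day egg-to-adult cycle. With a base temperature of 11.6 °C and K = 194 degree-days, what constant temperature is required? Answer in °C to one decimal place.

Required daily accumulation = 194 / 34.1 = 5.689 DD/day.
T = T_base + 5.689 = 11.6 + 5.689 = 17.289 ≈ 17.3 °C.

17.3 °C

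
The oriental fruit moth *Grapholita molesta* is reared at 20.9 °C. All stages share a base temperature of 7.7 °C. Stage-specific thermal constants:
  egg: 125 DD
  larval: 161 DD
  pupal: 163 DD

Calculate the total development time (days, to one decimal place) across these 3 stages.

Daily accumulation at 20.9 °C = 20.9 − 7.7 = 13.2 DD/day.
Total K = 125 + 161 + 163 = 449 DD.
Total duration = 449 / 13.2 = 34.015 ≈ 34.0 days.

34.0 days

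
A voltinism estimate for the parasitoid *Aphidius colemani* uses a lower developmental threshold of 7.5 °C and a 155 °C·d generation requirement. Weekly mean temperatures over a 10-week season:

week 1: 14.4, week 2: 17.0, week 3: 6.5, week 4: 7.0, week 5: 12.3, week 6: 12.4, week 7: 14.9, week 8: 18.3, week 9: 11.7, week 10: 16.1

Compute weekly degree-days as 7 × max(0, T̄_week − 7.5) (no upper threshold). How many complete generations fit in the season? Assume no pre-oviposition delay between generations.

Weekly DD (7 × max(0, T̄ − 7.5)): 48.3, 66.5, 0.0, 0.0, 33.6, 34.3, 51.8, 75.6, 29.4, 60.2.
Season total = 399.7 DD.
Complete generations = ⌊399.7 / 155⌋ = 2.

2 generations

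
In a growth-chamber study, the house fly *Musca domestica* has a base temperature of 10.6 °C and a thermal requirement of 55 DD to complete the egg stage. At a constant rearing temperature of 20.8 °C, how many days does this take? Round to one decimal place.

5.4 days

Daily accumulation = 20.8 − 10.6 = 10.2 DD/day.
Duration = 55 / 10.2 = 5.392 ≈ 5.4 days.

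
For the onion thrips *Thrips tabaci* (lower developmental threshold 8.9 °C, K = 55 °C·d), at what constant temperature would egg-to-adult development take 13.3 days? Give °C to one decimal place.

Required daily accumulation = 55 / 13.3 = 4.135 DD/day.
T = T_base + 4.135 = 8.9 + 4.135 = 13.035 ≈ 13.0 °C.

13.0 °C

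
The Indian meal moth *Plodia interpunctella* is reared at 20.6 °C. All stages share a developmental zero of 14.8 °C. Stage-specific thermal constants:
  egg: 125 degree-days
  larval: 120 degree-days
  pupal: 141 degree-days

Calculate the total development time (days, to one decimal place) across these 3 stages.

Daily accumulation at 20.6 °C = 20.6 − 14.8 = 5.8 DD/day.
Total K = 125 + 120 + 141 = 386 DD.
Total duration = 386 / 5.8 = 66.552 ≈ 66.6 days.

66.6 days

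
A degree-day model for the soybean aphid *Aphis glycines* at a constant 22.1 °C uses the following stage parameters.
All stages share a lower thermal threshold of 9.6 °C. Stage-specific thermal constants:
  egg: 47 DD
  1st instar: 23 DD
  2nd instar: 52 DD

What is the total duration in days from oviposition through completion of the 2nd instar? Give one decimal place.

9.8 days

Daily accumulation at 22.1 °C = 22.1 − 9.6 = 12.5 DD/day.
Total K = 47 + 23 + 52 = 122 DD.
Total duration = 122 / 12.5 = 9.760 ≈ 9.8 days.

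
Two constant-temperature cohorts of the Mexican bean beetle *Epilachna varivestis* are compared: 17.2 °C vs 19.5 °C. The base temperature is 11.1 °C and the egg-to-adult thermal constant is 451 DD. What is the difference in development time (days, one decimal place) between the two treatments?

At 17.2 °C: 451 / (17.2 − 11.1) = 451 / 6.1 = 73.934 d.
At 19.5 °C: 451 / (19.5 − 11.1) = 451 / 8.4 = 53.690 d.
Difference = |73.934 − 53.690| = 20.244 ≈ 20.2 days.

20.2 days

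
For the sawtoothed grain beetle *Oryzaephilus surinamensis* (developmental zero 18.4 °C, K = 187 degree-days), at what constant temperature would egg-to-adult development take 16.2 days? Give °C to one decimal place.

Required daily accumulation = 187 / 16.2 = 11.543 DD/day.
T = T_base + 11.543 = 18.4 + 11.543 = 29.943 ≈ 29.9 °C.

29.9 °C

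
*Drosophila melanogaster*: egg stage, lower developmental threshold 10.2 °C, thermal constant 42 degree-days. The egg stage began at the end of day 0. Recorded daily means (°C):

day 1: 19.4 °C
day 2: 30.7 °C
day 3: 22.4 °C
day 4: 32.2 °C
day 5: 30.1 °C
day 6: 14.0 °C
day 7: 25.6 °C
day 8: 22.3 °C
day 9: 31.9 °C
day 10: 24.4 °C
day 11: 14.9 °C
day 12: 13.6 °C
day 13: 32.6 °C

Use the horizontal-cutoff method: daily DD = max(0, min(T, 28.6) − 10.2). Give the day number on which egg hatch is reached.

day 4

Daily DD above 10.2 °C (capped at 18.4): 9.2, 18.4, 12.2, 18.4, 18.4, 3.8, 15.4, 12.1, 18.4, 14.2, 4.7, 3.4, 18.4.
Cumulative: 9.2, 27.6, 39.8, 58.2, 76.6, 80.4, 95.8, 107.9, 126.3, 140.5, 145.2, 148.6, 167.0.
The total first reaches 42 DD on day 4.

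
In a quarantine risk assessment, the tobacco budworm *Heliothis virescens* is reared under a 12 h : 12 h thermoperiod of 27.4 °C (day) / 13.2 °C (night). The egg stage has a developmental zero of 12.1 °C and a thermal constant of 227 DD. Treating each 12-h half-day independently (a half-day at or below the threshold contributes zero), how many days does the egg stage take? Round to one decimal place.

Day half: max(0, 27.4 − 12.1) × 0.5 = 15.3 × 0.5 = 7.65 DD.
Night half: max(0, 13.2 − 12.1) × 0.5 = 1.1 × 0.5 = 0.55 DD.
Per 24 h: 8.20 DD/day.
Duration = 227 / 8.20 = 27.683 ≈ 27.7 days.

27.7 days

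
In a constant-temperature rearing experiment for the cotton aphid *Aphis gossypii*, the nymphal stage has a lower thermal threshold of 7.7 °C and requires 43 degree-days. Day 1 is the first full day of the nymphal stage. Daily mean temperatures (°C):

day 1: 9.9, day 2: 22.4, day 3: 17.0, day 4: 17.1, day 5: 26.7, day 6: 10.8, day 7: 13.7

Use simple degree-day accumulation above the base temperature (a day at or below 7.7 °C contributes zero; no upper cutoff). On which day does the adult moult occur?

day 5

Daily DD above 7.7 °C: 2.2, 14.7, 9.3, 9.4, 19.0, 3.1, 6.0.
Cumulative: 2.2, 16.9, 26.2, 35.6, 54.6, 57.7, 63.7.
The total first reaches 43 DD on day 5.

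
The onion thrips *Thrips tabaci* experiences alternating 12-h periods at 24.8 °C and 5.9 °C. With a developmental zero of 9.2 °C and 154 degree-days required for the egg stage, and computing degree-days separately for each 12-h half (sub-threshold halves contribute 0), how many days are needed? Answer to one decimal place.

Day half: max(0, 24.8 − 9.2) × 0.5 = 15.6 × 0.5 = 7.80 DD.
Night half: max(0, 5.9 − 9.2) × 0.5 = 0.0 × 0.5 = 0.00 DD.
Per 24 h: 7.80 DD/day.
Duration = 154 / 7.80 = 19.744 ≈ 19.7 days.

19.7 days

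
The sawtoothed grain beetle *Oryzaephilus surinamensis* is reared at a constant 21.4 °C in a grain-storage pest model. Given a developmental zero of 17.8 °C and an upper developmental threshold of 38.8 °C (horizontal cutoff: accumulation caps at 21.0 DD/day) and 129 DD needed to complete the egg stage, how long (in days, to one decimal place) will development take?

35.8 days

Daily accumulation = 21.4 − 17.8 = 3.6 DD/day.
Duration = 129 / 3.6 = 35.833 ≈ 35.8 days.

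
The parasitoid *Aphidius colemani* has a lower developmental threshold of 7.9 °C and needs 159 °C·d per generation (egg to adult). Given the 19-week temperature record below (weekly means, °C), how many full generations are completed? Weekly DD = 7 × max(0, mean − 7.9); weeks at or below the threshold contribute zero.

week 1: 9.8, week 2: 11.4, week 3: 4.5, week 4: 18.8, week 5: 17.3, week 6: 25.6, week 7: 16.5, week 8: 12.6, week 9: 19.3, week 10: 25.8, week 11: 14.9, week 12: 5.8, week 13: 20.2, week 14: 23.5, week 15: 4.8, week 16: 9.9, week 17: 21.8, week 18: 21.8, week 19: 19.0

Weekly DD (7 × max(0, T̄ − 7.9)): 13.3, 24.5, 0.0, 76.3, 65.8, 123.9, 60.2, 32.9, 79.8, 125.3, 49.0, 0.0, 86.1, 109.2, 0.0, 14.0, 97.3, 97.3, 77.7.
Season total = 1132.6 DD.
Complete generations = ⌊1132.6 / 159⌋ = 7.

7 generations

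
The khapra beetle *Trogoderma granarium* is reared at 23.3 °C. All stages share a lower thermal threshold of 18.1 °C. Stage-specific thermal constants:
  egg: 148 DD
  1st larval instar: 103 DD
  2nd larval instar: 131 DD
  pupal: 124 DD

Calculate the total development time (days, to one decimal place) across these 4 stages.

97.3 days

Daily accumulation at 23.3 °C = 23.3 − 18.1 = 5.2 DD/day.
Total K = 148 + 103 + 131 + 124 = 506 DD.
Total duration = 506 / 5.2 = 97.308 ≈ 97.3 days.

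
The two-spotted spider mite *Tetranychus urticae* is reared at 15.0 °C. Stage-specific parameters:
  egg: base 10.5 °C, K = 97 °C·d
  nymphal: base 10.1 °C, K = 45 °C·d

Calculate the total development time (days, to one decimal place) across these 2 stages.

30.7 days

egg: 97 / (15.0 − 10.5) = 97 / 4.5 = 21.556 d.
nymphal: 45 / (15.0 − 10.1) = 45 / 4.9 = 9.184 d.
Sum = 30.739 ≈ 30.7 days.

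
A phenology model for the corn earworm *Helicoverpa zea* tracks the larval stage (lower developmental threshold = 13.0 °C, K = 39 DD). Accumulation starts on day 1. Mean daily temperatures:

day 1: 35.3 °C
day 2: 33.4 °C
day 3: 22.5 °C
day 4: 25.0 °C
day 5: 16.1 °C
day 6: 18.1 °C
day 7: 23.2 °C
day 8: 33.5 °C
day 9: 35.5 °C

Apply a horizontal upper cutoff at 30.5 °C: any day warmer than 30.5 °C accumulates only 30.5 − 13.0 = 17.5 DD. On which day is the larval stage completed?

day 3

Daily DD above 13.0 °C (capped at 17.5): 17.5, 17.5, 9.5, 12.0, 3.1, 5.1, 10.2, 17.5, 17.5.
Cumulative: 17.5, 35.0, 44.5, 56.5, 59.6, 64.7, 74.9, 92.4, 109.9.
The total first reaches 39 DD on day 3.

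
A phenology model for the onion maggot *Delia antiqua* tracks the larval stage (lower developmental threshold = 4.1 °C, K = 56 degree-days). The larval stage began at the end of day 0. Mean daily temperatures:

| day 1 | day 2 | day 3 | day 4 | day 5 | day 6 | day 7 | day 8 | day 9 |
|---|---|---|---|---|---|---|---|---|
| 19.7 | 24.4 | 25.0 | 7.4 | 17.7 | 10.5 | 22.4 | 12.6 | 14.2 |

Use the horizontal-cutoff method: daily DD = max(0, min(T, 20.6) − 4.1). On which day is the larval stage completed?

day 5

Daily DD above 4.1 °C (capped at 16.5): 15.6, 16.5, 16.5, 3.3, 13.6, 6.4, 16.5, 8.5, 10.1.
Cumulative: 15.6, 32.1, 48.6, 51.9, 65.5, 71.9, 88.4, 96.9, 107.0.
The total first reaches 56 DD on day 5.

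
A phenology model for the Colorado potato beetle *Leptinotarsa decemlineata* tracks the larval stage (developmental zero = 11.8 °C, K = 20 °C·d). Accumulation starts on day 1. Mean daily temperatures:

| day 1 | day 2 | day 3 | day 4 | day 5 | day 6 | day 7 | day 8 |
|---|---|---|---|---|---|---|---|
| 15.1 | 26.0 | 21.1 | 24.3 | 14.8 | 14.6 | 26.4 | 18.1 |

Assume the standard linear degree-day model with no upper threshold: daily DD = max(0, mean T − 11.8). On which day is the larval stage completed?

day 3

Daily DD above 11.8 °C: 3.3, 14.2, 9.3, 12.5, 3.0, 2.8, 14.6, 6.3.
Cumulative: 3.3, 17.5, 26.8, 39.3, 42.3, 45.1, 59.7, 66.0.
The total first reaches 20 DD on day 3.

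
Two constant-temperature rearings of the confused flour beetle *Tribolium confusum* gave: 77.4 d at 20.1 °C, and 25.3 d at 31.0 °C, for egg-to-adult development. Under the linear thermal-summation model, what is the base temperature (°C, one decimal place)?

Under the model K = D·(T − T_b), so D₁·(T₁ − T_b) = D₂·(T₂ − T_b).
77.4·(20.1 − T_b) = 25.3·(31.0 − T_b)
T_b = (77.4·20.1 − 25.3·31.0) / (77.4 − 25.3) = 771.44 / 52.1 = 14.807 °C ≈ 14.8 °C.

14.8 °C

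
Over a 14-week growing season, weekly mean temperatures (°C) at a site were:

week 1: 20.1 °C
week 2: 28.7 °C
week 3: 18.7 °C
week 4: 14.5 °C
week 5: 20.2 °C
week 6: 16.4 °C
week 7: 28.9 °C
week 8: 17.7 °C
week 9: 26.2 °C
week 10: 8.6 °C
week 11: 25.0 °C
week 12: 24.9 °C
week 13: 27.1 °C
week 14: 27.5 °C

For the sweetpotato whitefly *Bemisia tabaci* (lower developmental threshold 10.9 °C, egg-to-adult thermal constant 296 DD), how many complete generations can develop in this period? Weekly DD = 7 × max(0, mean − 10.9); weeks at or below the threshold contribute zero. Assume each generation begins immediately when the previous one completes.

3 generations

Weekly DD (7 × max(0, T̄ − 10.9)): 64.4, 124.6, 54.6, 25.2, 65.1, 38.5, 126.0, 47.6, 107.1, 0.0, 98.7, 98.0, 113.4, 116.2.
Season total = 1079.4 DD.
Complete generations = ⌊1079.4 / 296⌋ = 3.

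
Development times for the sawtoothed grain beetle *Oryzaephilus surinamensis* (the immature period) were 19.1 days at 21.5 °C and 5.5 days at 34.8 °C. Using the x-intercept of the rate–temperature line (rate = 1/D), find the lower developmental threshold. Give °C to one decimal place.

Linear rate model ⇒ the product D·(T − T_b) is constant across temperatures.
19.1·(21.5 − T_b) = 5.5·(34.8 − T_b)
T_b = (19.1·21.5 − 5.5·34.8) / (19.1 − 5.5) = 219.25 / 13.6 = 16.121 °C ≈ 16.1 °C.

16.1 °C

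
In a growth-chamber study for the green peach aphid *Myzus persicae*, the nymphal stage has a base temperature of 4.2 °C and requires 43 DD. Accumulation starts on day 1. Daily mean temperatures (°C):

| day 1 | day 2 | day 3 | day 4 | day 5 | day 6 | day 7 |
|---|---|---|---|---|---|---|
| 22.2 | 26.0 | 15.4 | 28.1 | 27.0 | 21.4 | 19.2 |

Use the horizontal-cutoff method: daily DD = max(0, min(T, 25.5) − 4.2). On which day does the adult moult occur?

Daily DD above 4.2 °C (capped at 21.3): 18.0, 21.3, 11.2, 21.3, 21.3, 17.2, 15.0.
Cumulative: 18.0, 39.3, 50.5, 71.8, 93.1, 110.3, 125.3.
The total first reaches 43 DD on day 3.

day 3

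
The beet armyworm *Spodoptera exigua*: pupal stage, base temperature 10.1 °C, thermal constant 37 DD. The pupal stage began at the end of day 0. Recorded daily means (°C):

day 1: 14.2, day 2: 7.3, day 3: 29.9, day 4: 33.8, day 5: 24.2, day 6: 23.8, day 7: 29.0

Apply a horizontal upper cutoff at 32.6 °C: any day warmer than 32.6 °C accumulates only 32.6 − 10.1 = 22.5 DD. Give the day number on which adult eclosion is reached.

day 4

Daily DD above 10.1 °C (capped at 22.5): 4.1, 0.0, 19.8, 22.5, 14.1, 13.7, 18.9.
Cumulative: 4.1, 4.1, 23.9, 46.4, 60.5, 74.2, 93.1.
The total first reaches 37 DD on day 4.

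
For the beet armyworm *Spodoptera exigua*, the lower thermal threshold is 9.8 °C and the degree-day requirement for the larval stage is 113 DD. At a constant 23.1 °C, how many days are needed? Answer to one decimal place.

Daily accumulation = 23.1 − 9.8 = 13.3 DD/day.
Duration = 113 / 13.3 = 8.496 ≈ 8.5 days.

8.5 days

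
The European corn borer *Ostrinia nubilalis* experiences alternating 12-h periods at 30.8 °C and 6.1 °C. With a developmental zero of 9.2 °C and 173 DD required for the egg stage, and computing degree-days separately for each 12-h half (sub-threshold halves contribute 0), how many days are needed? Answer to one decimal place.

Day half: max(0, 30.8 − 9.2) × 0.5 = 21.6 × 0.5 = 10.80 DD.
Night half: max(0, 6.1 − 9.2) × 0.5 = 0.0 × 0.5 = 0.00 DD.
Per 24 h: 10.80 DD/day.
Duration = 173 / 10.80 = 16.019 ≈ 16.0 days.

16.0 days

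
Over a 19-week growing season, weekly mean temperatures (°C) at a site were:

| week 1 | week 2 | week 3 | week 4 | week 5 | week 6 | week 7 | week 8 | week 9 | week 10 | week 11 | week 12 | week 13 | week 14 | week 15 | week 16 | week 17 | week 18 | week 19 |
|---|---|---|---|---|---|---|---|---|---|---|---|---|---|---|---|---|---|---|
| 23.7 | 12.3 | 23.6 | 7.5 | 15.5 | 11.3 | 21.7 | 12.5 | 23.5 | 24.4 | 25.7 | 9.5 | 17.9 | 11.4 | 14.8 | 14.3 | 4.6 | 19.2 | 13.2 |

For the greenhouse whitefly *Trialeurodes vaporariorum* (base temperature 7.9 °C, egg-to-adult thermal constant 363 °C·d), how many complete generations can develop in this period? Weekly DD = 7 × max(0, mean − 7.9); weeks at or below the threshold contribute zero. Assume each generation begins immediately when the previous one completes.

3 generations

Weekly DD (7 × max(0, T̄ − 7.9)): 110.6, 30.8, 109.9, 0.0, 53.2, 23.8, 96.6, 32.2, 109.2, 115.5, 124.6, 11.2, 70.0, 24.5, 48.3, 44.8, 0.0, 79.1, 37.1.
Season total = 1121.4 DD.
Complete generations = ⌊1121.4 / 363⌋ = 3.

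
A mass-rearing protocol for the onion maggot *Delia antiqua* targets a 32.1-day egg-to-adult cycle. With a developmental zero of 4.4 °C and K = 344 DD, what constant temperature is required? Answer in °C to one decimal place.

Required daily accumulation = 344 / 32.1 = 10.717 DD/day.
T = T_base + 10.717 = 4.4 + 10.717 = 15.117 ≈ 15.1 °C.

15.1 °C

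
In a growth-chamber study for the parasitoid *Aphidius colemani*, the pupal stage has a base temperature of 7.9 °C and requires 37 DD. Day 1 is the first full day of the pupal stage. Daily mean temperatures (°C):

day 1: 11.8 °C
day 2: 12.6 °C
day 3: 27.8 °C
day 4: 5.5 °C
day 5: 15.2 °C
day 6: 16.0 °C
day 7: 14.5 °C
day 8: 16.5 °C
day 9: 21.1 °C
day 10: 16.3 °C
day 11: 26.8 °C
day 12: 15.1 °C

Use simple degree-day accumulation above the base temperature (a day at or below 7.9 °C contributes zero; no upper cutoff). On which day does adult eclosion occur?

day 6

Daily DD above 7.9 °C: 3.9, 4.7, 19.9, 0.0, 7.3, 8.1, 6.6, 8.6, 13.2, 8.4, 18.9, 7.2.
Cumulative: 3.9, 8.6, 28.5, 28.5, 35.8, 43.9, 50.5, 59.1, 72.3, 80.7, 99.6, 106.8.
The total first reaches 37 DD on day 6.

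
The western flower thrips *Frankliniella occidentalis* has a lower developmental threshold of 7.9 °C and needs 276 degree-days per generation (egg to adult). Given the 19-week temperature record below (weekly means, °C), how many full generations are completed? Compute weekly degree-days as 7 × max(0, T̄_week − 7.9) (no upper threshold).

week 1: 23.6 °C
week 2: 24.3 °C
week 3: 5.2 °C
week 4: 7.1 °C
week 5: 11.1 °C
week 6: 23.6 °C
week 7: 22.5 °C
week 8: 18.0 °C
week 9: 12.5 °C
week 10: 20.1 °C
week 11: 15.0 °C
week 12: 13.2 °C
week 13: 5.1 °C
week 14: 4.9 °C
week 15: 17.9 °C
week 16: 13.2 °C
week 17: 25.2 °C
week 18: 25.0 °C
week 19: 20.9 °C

4 generations

Weekly DD (7 × max(0, T̄ − 7.9)): 109.9, 114.8, 0.0, 0.0, 22.4, 109.9, 102.2, 70.7, 32.2, 85.4, 49.7, 37.1, 0.0, 0.0, 70.0, 37.1, 121.1, 119.7, 91.0.
Season total = 1173.2 DD.
Complete generations = ⌊1173.2 / 276⌋ = 4.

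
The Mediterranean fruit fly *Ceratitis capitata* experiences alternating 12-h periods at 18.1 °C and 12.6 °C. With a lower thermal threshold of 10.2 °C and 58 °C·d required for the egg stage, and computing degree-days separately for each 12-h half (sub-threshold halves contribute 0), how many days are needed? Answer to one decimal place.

Day half: max(0, 18.1 − 10.2) × 0.5 = 7.9 × 0.5 = 3.95 DD.
Night half: max(0, 12.6 − 10.2) × 0.5 = 2.4 × 0.5 = 1.20 DD.
Per 24 h: 5.15 DD/day.
Duration = 58 / 5.15 = 11.262 ≈ 11.3 days.

11.3 days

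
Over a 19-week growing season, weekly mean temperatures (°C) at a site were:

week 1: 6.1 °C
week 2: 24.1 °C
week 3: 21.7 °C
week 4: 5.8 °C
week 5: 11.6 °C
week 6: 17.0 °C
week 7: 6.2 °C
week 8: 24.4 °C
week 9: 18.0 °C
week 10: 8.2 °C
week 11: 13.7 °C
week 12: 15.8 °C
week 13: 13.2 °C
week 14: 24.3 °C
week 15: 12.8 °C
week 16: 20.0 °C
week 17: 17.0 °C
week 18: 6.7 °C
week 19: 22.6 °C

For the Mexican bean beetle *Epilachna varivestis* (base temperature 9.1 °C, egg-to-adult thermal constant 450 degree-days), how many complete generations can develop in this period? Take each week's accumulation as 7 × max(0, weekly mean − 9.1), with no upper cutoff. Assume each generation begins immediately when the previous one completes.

Weekly DD (7 × max(0, T̄ − 9.1)): 0.0, 105.0, 88.2, 0.0, 17.5, 55.3, 0.0, 107.1, 62.3, 0.0, 32.2, 46.9, 28.7, 106.4, 25.9, 76.3, 55.3, 0.0, 94.5.
Season total = 901.6 DD.
Complete generations = ⌊901.6 / 450⌋ = 2.

2 generations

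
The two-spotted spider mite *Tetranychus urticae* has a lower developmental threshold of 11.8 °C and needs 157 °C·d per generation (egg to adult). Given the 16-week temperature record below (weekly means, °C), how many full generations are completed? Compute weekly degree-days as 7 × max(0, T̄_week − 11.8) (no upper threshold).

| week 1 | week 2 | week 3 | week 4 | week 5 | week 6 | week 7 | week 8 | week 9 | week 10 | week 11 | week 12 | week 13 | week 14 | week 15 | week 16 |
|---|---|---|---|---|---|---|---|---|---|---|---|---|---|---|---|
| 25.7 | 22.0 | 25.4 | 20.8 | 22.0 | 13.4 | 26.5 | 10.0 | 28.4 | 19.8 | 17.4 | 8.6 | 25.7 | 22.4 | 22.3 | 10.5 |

Weekly DD (7 × max(0, T̄ − 11.8)): 97.3, 71.4, 95.2, 63.0, 71.4, 11.2, 102.9, 0.0, 116.2, 56.0, 39.2, 0.0, 97.3, 74.2, 73.5, 0.0.
Season total = 968.8 DD.
Complete generations = ⌊968.8 / 157⌋ = 6.

6 generations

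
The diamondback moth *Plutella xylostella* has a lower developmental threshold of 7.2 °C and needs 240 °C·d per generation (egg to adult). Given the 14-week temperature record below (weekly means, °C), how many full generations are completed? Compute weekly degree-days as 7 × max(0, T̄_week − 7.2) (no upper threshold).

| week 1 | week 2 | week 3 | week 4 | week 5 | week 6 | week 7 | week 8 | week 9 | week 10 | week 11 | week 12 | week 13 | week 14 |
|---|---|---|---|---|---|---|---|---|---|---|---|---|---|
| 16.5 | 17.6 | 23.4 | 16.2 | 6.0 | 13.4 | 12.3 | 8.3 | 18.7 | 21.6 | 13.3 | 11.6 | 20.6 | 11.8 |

Weekly DD (7 × max(0, T̄ − 7.2)): 65.1, 72.8, 113.4, 63.0, 0.0, 43.4, 35.7, 7.7, 80.5, 100.8, 42.7, 30.8, 93.8, 32.2.
Season total = 781.9 DD.
Complete generations = ⌊781.9 / 240⌋ = 3.

3 generations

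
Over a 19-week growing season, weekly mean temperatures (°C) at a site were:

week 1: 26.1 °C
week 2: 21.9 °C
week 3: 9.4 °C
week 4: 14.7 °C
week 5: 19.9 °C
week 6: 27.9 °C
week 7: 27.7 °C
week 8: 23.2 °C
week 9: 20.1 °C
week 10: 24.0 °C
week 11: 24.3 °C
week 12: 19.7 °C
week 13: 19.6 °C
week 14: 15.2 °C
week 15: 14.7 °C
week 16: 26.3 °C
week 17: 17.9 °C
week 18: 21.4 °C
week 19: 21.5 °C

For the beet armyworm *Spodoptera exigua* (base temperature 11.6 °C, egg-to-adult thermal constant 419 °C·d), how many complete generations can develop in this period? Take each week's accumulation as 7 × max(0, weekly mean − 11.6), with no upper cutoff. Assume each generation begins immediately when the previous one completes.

2 generations

Weekly DD (7 × max(0, T̄ − 11.6)): 101.5, 72.1, 0.0, 21.7, 58.1, 114.1, 112.7, 81.2, 59.5, 86.8, 88.9, 56.7, 56.0, 25.2, 21.7, 102.9, 44.1, 68.6, 69.3.
Season total = 1241.1 DD.
Complete generations = ⌊1241.1 / 419⌋ = 2.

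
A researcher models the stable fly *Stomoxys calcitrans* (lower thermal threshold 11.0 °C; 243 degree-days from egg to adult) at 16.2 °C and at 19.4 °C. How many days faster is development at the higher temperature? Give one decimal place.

At 16.2 °C: 243 / (16.2 − 11.0) = 243 / 5.2 = 46.731 d.
At 19.4 °C: 243 / (19.4 − 11.0) = 243 / 8.4 = 28.929 d.
Difference = |46.731 − 28.929| = 17.802 ≈ 17.8 days.

17.8 days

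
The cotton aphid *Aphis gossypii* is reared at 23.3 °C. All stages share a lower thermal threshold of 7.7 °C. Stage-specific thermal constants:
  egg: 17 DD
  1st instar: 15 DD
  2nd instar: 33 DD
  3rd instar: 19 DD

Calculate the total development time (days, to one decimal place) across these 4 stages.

Daily accumulation at 23.3 °C = 23.3 − 7.7 = 15.6 DD/day.
Total K = 17 + 15 + 33 + 19 = 84 DD.
Total duration = 84 / 15.6 = 5.385 ≈ 5.4 days.

5.4 days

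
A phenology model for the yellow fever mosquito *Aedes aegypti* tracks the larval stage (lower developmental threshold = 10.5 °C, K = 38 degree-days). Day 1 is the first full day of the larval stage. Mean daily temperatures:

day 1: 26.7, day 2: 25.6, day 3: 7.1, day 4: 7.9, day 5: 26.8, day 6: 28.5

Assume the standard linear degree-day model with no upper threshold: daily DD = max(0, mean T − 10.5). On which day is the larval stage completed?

day 5

Daily DD above 10.5 °C: 16.2, 15.1, 0.0, 0.0, 16.3, 18.0.
Cumulative: 16.2, 31.3, 31.3, 31.3, 47.6, 65.6.
The total first reaches 38 DD on day 5.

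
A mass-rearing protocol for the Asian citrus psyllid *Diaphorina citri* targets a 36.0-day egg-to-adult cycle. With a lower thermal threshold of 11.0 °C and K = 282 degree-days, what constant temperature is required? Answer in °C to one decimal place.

18.8 °C

Required daily accumulation = 282 / 36.0 = 7.833 DD/day.
T = T_base + 7.833 = 11.0 + 7.833 = 18.833 ≈ 18.8 °C.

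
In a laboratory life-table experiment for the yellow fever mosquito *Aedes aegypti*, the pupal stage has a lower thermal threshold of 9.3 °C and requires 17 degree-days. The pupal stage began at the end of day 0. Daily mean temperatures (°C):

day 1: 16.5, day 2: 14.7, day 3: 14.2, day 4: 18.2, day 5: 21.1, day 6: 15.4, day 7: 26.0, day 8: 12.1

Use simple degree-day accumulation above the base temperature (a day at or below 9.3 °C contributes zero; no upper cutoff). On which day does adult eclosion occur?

day 3

Daily DD above 9.3 °C: 7.2, 5.4, 4.9, 8.9, 11.8, 6.1, 16.7, 2.8.
Cumulative: 7.2, 12.6, 17.5, 26.4, 38.2, 44.3, 61.0, 63.8.
The total first reaches 17 DD on day 3.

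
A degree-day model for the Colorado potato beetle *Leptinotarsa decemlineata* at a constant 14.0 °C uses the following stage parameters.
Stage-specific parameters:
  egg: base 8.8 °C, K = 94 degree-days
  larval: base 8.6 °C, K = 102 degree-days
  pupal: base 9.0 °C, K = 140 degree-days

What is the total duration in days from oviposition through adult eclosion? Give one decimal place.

egg: 94 / (14.0 − 8.8) = 94 / 5.2 = 18.077 d.
larval: 102 / (14.0 − 8.6) = 102 / 5.4 = 18.889 d.
pupal: 140 / (14.0 − 9.0) = 140 / 5.0 = 28.000 d.
Sum = 64.966 ≈ 65.0 days.

65.0 days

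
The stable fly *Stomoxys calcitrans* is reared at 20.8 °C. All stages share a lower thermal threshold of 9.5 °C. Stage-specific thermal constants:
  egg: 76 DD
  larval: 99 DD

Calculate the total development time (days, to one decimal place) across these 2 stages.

15.5 days

Daily accumulation at 20.8 °C = 20.8 − 9.5 = 11.3 DD/day.
Total K = 76 + 99 = 175 DD.
Total duration = 175 / 11.3 = 15.487 ≈ 15.5 days.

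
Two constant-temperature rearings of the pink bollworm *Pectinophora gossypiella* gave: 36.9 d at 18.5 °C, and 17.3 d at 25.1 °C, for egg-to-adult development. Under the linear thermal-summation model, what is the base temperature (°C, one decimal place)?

12.7 °C

Under the model K = D·(T − T_b), so D₁·(T₁ − T_b) = D₂·(T₂ − T_b).
36.9·(18.5 − T_b) = 17.3·(25.1 − T_b)
T_b = (36.9·18.5 − 17.3·25.1) / (36.9 − 17.3) = 248.42 / 19.6 = 12.674 °C ≈ 12.7 °C.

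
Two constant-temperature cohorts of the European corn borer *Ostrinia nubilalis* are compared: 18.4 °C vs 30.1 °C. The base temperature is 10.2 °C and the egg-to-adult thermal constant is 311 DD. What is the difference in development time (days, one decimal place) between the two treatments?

22.3 days

At 18.4 °C: 311 / (18.4 − 10.2) = 311 / 8.2 = 37.927 d.
At 30.1 °C: 311 / (30.1 − 10.2) = 311 / 19.9 = 15.628 d.
Difference = |37.927 − 15.628| = 22.299 ≈ 22.3 days.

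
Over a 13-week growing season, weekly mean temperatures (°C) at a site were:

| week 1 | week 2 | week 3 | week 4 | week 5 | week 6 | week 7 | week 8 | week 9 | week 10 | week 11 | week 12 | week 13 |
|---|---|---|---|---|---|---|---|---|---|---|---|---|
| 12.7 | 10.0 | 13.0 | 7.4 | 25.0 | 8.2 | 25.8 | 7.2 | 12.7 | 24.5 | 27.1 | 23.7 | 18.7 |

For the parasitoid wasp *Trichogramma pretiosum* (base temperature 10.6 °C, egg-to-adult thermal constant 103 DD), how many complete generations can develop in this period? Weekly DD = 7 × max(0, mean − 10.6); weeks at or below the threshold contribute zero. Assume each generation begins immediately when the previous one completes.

Weekly DD (7 × max(0, T̄ − 10.6)): 14.7, 0.0, 16.8, 0.0, 100.8, 0.0, 106.4, 0.0, 14.7, 97.3, 115.5, 91.7, 56.7.
Season total = 614.6 DD.
Complete generations = ⌊614.6 / 103⌋ = 5.

5 generations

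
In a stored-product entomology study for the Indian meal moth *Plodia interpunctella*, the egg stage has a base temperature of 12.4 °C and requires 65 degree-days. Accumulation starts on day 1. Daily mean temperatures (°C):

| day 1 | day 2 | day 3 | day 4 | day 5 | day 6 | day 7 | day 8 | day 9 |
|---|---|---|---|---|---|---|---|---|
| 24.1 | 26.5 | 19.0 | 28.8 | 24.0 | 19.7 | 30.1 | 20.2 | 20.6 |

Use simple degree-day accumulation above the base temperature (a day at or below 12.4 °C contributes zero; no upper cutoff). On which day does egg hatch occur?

Daily DD above 12.4 °C: 11.7, 14.1, 6.6, 16.4, 11.6, 7.3, 17.7, 7.8, 8.2.
Cumulative: 11.7, 25.8, 32.4, 48.8, 60.4, 67.7, 85.4, 93.2, 101.4.
The total first reaches 65 DD on day 6.

day 6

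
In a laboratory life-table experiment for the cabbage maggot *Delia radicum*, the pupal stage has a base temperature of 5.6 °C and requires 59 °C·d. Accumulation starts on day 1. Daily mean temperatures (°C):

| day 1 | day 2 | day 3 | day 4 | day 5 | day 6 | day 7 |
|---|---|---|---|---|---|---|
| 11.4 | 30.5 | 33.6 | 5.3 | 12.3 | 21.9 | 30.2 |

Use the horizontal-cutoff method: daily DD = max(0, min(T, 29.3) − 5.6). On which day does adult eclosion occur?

day 5

Daily DD above 5.6 °C (capped at 23.7): 5.8, 23.7, 23.7, 0.0, 6.7, 16.3, 23.7.
Cumulative: 5.8, 29.5, 53.2, 53.2, 59.9, 76.2, 99.9.
The total first reaches 59 DD on day 5.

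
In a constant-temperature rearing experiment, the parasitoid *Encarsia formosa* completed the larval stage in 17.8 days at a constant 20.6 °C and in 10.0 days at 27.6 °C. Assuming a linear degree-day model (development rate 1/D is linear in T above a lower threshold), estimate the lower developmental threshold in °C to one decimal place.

Under the model K = D·(T − T_b), so D₁·(T₁ − T_b) = D₂·(T₂ − T_b).
17.8·(20.6 − T_b) = 10.0·(27.6 − T_b)
T_b = (17.8·20.6 − 10.0·27.6) / (17.8 − 10.0) = 90.68 / 7.8 = 11.626 °C ≈ 11.6 °C.

11.6 °C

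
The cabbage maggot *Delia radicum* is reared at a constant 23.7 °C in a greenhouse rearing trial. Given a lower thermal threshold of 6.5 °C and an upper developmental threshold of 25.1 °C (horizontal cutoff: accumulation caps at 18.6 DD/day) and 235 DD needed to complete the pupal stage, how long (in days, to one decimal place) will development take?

Daily accumulation = 23.7 − 6.5 = 17.2 DD/day.
Duration = 235 / 17.2 = 13.663 ≈ 13.7 days.

13.7 days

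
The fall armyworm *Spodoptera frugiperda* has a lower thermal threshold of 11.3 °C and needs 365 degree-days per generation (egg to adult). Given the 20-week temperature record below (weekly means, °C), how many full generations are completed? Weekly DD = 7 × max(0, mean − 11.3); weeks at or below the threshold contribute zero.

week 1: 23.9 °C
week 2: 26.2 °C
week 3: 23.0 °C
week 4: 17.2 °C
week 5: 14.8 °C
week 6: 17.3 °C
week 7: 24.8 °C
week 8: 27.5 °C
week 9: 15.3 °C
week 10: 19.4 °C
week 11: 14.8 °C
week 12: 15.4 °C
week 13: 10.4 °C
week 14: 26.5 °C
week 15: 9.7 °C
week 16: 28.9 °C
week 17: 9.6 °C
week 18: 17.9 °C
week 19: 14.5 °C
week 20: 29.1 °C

3 generations

Weekly DD (7 × max(0, T̄ − 11.3)): 88.2, 104.3, 81.9, 41.3, 24.5, 42.0, 94.5, 113.4, 28.0, 56.7, 24.5, 28.7, 0.0, 106.4, 0.0, 123.2, 0.0, 46.2, 22.4, 124.6.
Season total = 1150.8 DD.
Complete generations = ⌊1150.8 / 365⌋ = 3.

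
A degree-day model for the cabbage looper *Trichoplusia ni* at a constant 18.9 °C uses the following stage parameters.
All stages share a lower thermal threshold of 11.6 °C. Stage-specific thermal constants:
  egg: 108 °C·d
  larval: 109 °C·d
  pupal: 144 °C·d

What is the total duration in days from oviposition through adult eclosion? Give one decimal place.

49.5 days

Daily accumulation at 18.9 °C = 18.9 − 11.6 = 7.3 DD/day.
Total K = 108 + 109 + 144 = 361 DD.
Total duration = 361 / 7.3 = 49.452 ≈ 49.5 days.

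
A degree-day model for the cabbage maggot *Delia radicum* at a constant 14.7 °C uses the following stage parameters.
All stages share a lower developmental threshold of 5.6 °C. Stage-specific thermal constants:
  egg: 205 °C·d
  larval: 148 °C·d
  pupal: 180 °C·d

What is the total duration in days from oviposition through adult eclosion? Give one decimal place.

Daily accumulation at 14.7 °C = 14.7 − 5.6 = 9.1 DD/day.
Total K = 205 + 148 + 180 = 533 DD.
Total duration = 533 / 9.1 = 58.571 ≈ 58.6 days.

58.6 days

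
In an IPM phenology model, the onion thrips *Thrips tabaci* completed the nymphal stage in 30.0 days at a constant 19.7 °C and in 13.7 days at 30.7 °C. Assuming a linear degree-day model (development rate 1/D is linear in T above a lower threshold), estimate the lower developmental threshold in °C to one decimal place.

Equal thermal constants: D₁(T₁ − T_b) = D₂(T₂ − T_b).
30.0·(19.7 − T_b) = 13.7·(30.7 − T_b)
T_b = (30.0·19.7 − 13.7·30.7) / (30.0 − 13.7) = 170.41 / 16.3 = 10.455 °C ≈ 10.5 °C.

10.5 °C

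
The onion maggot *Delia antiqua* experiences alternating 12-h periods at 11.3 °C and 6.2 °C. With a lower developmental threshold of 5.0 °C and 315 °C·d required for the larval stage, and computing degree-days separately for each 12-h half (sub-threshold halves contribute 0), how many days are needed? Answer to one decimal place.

Day half: max(0, 11.3 − 5.0) × 0.5 = 6.3 × 0.5 = 3.15 DD.
Night half: max(0, 6.2 − 5.0) × 0.5 = 1.2 × 0.5 = 0.60 DD.
Per 24 h: 3.75 DD/day.
Duration = 315 / 3.75 = 84.000 ≈ 84.0 days.

84.0 days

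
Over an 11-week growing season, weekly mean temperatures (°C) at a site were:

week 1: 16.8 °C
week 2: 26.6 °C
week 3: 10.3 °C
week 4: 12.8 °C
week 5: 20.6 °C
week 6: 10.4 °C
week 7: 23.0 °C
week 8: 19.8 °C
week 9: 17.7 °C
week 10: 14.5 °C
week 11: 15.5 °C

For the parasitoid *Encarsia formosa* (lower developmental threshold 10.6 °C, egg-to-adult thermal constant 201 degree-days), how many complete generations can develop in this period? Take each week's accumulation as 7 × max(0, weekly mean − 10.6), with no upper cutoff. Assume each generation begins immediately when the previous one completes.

Weekly DD (7 × max(0, T̄ − 10.6)): 43.4, 112.0, 0.0, 15.4, 70.0, 0.0, 86.8, 64.4, 49.7, 27.3, 34.3.
Season total = 503.3 DD.
Complete generations = ⌊503.3 / 201⌋ = 2.

2 generations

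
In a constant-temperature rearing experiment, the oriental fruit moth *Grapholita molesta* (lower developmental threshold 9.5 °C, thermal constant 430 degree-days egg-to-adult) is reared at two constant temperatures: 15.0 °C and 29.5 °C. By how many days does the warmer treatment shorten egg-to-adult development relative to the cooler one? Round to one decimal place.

56.7 days

At 15.0 °C: 430 / (15.0 − 9.5) = 430 / 5.5 = 78.182 d.
At 29.5 °C: 430 / (29.5 − 9.5) = 430 / 20.0 = 21.500 d.
Difference = |78.182 − 21.500| = 56.682 ≈ 56.7 days.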